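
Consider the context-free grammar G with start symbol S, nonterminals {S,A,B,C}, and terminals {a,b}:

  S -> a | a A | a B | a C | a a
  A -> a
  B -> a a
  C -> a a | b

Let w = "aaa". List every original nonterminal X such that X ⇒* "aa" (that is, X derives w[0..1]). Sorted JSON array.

Convert to CNF:
  S -> T0 A | T0 B | T0 C | T0 T0 | a
  A -> a
  B -> T0 T0
  C -> T0 T0 | b
  T0 -> a

Fill CYK table bottom-up, restricted to cells inside w[0..1]:
  T[0,0] 'a' = {A,S,T0}  orig:{A,S}
  T[1,1] 'a' = {A,S,T0}  orig:{A,S}
  T[0,1] 'aa' = {B,C,S}

Original NTs in T[0,1] deriving "aa": ["B", "C", "S"]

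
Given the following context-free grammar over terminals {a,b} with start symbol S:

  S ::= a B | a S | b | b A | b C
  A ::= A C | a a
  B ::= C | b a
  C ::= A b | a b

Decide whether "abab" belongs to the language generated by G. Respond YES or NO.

CNF form of G:
  S -> T0 B | T0 S | T1 A | T1 C | b
  A -> A C | T0 T0
  B -> A T1 | T0 T1 | T1 T0
  C -> A T1 | T0 T1
  T0 -> a
  T1 -> b

CYK table (by increasing span):
  [0..0]={T0}  "a"  orig:{}
  [1..1]={S,T1}  "b"  orig:{S}
  [2..2]={T0}  "a"  orig:{}
  [3..3]={S,T1}  "b"  orig:{S}
  [0..1]={B,C,S}  "ab"
  [1..2]={B}  "ba"
  [2..3]={B,C,S}  "ab"
  [0..2]={S}  "aba"
  [1..3]={S}  "bab"
  [0..3]={S}  "abab"

S ∈ T[0,3] ⇒ YES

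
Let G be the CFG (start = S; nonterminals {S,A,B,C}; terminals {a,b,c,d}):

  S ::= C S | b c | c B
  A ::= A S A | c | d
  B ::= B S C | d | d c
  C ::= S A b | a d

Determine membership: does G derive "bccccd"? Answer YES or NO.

CNF form of G:
  S -> C S | T1 B | T2 T1
  A -> A X4 | c | d
  B -> B X5 | T0 T1 | d
  C -> S X6 | T3 T0
  T0 -> d
  T1 -> c
  T2 -> b
  T3 -> a
  X4 -> S A
  X5 -> S C
  X6 -> A T2

Fill CYK table bottom-up:
  [0..0]={T2}  "b"  orig:{}
  [1..1]={A,T1}  "c"  orig:{A}
  [2..2]={A,T1}  "c"  orig:{A}
  [3..3]={A,T1}  "c"  orig:{A}
  [4..4]={A,T1}  "c"  orig:{A}
  [5..5]={A,B,T0}  "d"  orig:{A,B}
  [0..1]={S}  "bc"
  [1..2]=∅  "cc"
  [2..3]=∅  "cc"
  [3..4]=∅  "cc"
  [4..5]={S}  "cd"
  [0..2]={X4}  "bcc"  orig:{}
  [1..3]=∅  "ccc"
  [2..4]=∅  "ccc"
  [3..5]=∅  "ccd"
  [0..3]=∅  "bccc"
  [1..4]=∅  "cccc"
  [2..5]=∅  "cccd"
  [0..4]=∅  "bcccc"
  [1..5]=∅  "ccccd"
  [0..5]=∅  "bccccd"

S ∉ T[0,5] ⇒ NO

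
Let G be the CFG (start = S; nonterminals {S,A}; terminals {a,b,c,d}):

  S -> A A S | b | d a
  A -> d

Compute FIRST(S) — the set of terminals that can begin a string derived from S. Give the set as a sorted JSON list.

FIRST iteration:
[1]
  A via A→d: +{d}
  S via S→A A S: +{d}
  S via S→b: +{b}
  S: {b,d}  A: {d}
[2] — fixpoint
  S: {b,d}  A: {d}

FIRST(S) = ["b", "d"]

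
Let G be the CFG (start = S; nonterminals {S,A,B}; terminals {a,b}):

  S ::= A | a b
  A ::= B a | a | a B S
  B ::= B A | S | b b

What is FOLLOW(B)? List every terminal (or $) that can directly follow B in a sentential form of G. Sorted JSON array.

Compute FIRST by fixpoint:
pass 1:
  A via A→a: +{a}
  B via B→b b: +{b}
  S via S→A: +{a}
  S: {a}  A: {a}  B: {b}
pass 2:
  A via A→B a: +{b}
  B via B→S: +{a}
  S via S→A: +{b}
  S: {a,b}  A: {a,b}  B: {a,b}
pass 3: (no change)
  S: {a,b}  A: {a,b}  B: {a,b}

Compute FOLLOW by fixpoint:
FOLLOW(S) := {$}
pass 1:
  A→B a: FOLLOW(B) ⊇ FIRST(a) = {a}; new: +{a}
  A→a B S: FOLLOW(B) ⊇ FIRST(S) = {a,b}; new: +{b}
  B→B A: FOLLOW(A) ⊇ FOLLOW(B) ⊇ {a,b}; new: +{a,b}
  B→S: FOLLOW(S) ⊇ FOLLOW(B) ⊇ {a,b}; new: +{a,b}
  S→A: FOLLOW(A) ⊇ FOLLOW(S) ⊇ {$,a,b}; new: +{$}
  FOLLOW[S]={$,a,b}  FOLLOW[A]={$,a,b}  FOLLOW[B]={a,b}
pass 2: (no change)
  FOLLOW[S]={$,a,b}  FOLLOW[A]={$,a,b}  FOLLOW[B]={a,b}

FOLLOW(B) = ["a", "b"]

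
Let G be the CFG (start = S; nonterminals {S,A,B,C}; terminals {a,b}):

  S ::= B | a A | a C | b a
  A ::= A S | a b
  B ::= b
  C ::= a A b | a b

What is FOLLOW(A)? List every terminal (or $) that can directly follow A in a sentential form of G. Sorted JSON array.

FIRST sets, iterate to fixpoint:
pass 1:
  A via A→a b: +{a}
  B via B→b: +{b}
  C via C→a A b: +{a}
  S via S→B: +{b}
  S via S→a A: +{a}
  FIRST[S]={a,b}  FIRST[A]={a}  FIRST[B]={b}  FIRST[C]={a}
pass 2: (no change)
  FIRST[S]={a,b}  FIRST[A]={a}  FIRST[B]={b}  FIRST[C]={a}

Compute FOLLOW by fixpoint:
initialize: $ ∈ FOLLOW(S)
pass 1:
  A→A S: FOLLOW(A) ⊇ FIRST(S) = {a,b}; new: +{a,b}
  A→A S: FOLLOW(S) ⊇ FOLLOW(A) ⊇ {a,b}; new: +{a,b}
  S→B: FOLLOW(B) ⊇ FOLLOW(S) ⊇ {$,a,b}; new: +{$,a,b}
  S→a A: FOLLOW(A) ⊇ FOLLOW(S) ⊇ {$,a,b}; new: +{$}
  S→a C: FOLLOW(C) ⊇ FOLLOW(S) ⊇ {$,a,b}; new: +{$,a,b}
  FOLLOW(S)={$,a,b}  FOLLOW(A)={$,a,b}  FOLLOW(B)={$,a,b}  FOLLOW(C)={$,a,b}
pass 2: (stable)
  FOLLOW(S)={$,a,b}  FOLLOW(A)={$,a,b}  FOLLOW(B)={$,a,b}  FOLLOW(C)={$,a,b}

FOLLOW(A) = ["$", "a", "b"]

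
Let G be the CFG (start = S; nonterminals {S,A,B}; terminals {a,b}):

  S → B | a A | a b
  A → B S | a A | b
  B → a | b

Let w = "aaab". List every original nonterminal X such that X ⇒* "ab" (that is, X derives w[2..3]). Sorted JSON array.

Convert to CNF:
  S -> T0 A | T0 T1 | a | b
  A -> B S | T0 A | b
  B -> a | b
  T0 -> a
  T1 -> b

Fill CYK table bottom-up — only the sub-triangle for w[2..3]:
  [2..2]={B,S,T0}  "a"  orig:{B,S}
  [3..3]={A,B,S,T1}  "b"  orig:{A,B,S}
  [2..3]={A,S}  "ab"

Original NTs in T[2,3] deriving "ab": ["A", "S"]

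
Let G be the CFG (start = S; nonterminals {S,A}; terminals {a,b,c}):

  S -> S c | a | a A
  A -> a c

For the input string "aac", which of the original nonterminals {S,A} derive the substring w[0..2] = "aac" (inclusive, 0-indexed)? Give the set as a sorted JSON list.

Convert to CNF:
  S -> S T1 | T0 A | a
  A -> T0 T1
  T0 -> a
  T1 -> c

CYK table (by increasing span) (cells [i..j] with 0 ≤ i ≤ j ≤ 2 only):
  cell(0,0) a: {S,T0}  orig:{S}
  cell(1,1) a: {S,T0}  orig:{S}
  cell(2,2) c: {T1}  orig:{}
  cell(0,1) aa: ∅
  cell(1,2) ac: {A,S}
  cell(0,2) aac: {S}

Original NTs in T[0,2] deriving "aac": ["S"]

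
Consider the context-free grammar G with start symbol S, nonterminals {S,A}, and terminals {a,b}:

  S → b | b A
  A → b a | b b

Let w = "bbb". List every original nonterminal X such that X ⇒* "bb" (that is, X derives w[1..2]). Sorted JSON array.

CNF form of G:
  S -> T0 A | b
  A -> T0 T0 | T0 T1
  T0 -> b
  T1 -> a

CYK fill — only the sub-triangle for w[1..2]:
  [1..1]={S,T0}  "b"  orig:{S}
  [2..2]={S,T0}  "b"  orig:{S}
  [1..2]={A}  "bb"

Original NTs in T[1,2] deriving "bb": ["A"]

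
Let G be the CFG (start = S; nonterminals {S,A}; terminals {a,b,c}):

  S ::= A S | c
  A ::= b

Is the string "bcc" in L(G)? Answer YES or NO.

Convert to CNF:
  S -> A S | c
  A -> b

CYK table (by increasing span):
  T[0,0] 'b' = {A}
  T[1,1] 'c' = {S}
  T[2,2] 'c' = {S}
  T[0,1] 'bc' = {S}
  T[1,2] 'cc' = ∅
  T[0,2] 'bcc' = ∅

S ∉ T[0,2] ⇒ NO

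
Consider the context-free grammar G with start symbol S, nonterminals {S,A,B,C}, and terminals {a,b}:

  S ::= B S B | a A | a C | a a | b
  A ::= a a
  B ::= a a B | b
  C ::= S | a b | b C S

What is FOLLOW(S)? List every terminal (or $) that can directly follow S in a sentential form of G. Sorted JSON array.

FIRST iteration:
iter 1:
  A via A→a a: +{a}
  B via B→a a B: +{a}
  B via B→b: +{b}
  C via C→a b: +{a}
  C via C→b C S: +{b}
  S via S→B S B: +{a,b}
  FIRST(S)={a,b}  FIRST(A)={a}  FIRST(B)={a,b}  FIRST(C)={a,b}
iter 2: (stable)
  FIRST(S)={a,b}  FIRST(A)={a}  FIRST(B)={a,b}  FIRST(C)={a,b}

FOLLOW sets:
initialize: $ ∈ FOLLOW(S)
round 1:
  C→b C S: FOLLOW(C) ⊇ FIRST(S) = {a,b}; new: +{a,b}
  C→b C S: FOLLOW(S) ⊇ FOLLOW(C) ⊇ {a,b}; new: +{a,b}
  S→B S B: FOLLOW(B) ⊇ FIRST(S) = {a,b}; new: +{a,b}
  S→B S B: FOLLOW(B) ⊇ FOLLOW(S) ⊇ {$,a,b}; new: +{$}
  S→a A: FOLLOW(A) ⊇ FOLLOW(S) ⊇ {$,a,b}; new: +{$,a,b}
  S→a C: FOLLOW(C) ⊇ FOLLOW(S) ⊇ {$,a,b}; new: +{$}
  S: {$,a,b}  A: {$,a,b}  B: {$,a,b}  C: {$,a,b}
round 2: done
  S: {$,a,b}  A: {$,a,b}  B: {$,a,b}  C: {$,a,b}

FOLLOW(S) = ["$", "a", "b"]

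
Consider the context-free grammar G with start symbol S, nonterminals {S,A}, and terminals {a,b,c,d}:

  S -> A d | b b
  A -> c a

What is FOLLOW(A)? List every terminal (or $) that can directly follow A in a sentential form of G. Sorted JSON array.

FIRST iteration:
[1]
  A via A→c a: +{c}
  S via S→A d: +{c}
  S via S→b b: +{b}
  FIRST[S]={b,c}  FIRST[A]={c}
[2] done
  FIRST[S]={b,c}  FIRST[A]={c}

FOLLOW sets:
FOLLOW(S) := {$}
pass 1:
  S→A d: FOLLOW(A) ⊇ FIRST(d) = {d}; new: +{d}
  FOLLOW(S)={$}  FOLLOW(A)={d}
pass 2: done
  FOLLOW(S)={$}  FOLLOW(A)={d}

FOLLOW(A) = ["d"]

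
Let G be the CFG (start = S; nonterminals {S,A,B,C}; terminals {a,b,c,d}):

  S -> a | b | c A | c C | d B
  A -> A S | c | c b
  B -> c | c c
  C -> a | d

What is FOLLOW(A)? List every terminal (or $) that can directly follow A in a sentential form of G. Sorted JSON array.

FIRST sets, iterate to fixpoint:
[1]
  A via A→c: +{c}
  B via B→c: +{c}
  C via C→a: +{a}
  C via C→d: +{d}
  S via S→a: +{a}
  S via S→b: +{b}
  S via S→c A: +{c}
  S via S→d B: +{d}
  S: {a,b,c,d}  A: {c}  B: {c}  C: {a,d}
[2] (stable)
  S: {a,b,c,d}  A: {c}  B: {c}  C: {a,d}

FOLLOW iteration:
seed FOLLOW(S) with $
pass 1:
  A→A S: FOLLOW(A) ⊇ FIRST(S) = {a,b,c,d}; new: +{a,b,c,d}
  A→A S: FOLLOW(S) ⊇ FOLLOW(A) ⊇ {a,b,c,d}; new: +{a,b,c,d}
  S→c A: FOLLOW(A) ⊇ FOLLOW(S) ⊇ {$,a,b,c,d}; new: +{$}
  S→c C: FOLLOW(C) ⊇ FOLLOW(S) ⊇ {$,a,b,c,d}; new: +{$,a,b,c,d}
  S→d B: FOLLOW(B) ⊇ FOLLOW(S) ⊇ {$,a,b,c,d}; new: +{$,a,b,c,d}
  S: {$,a,b,c,d}  A: {$,a,b,c,d}  B: {$,a,b,c,d}  C: {$,a,b,c,d}
pass 2: done
  S: {$,a,b,c,d}  A: {$,a,b,c,d}  B: {$,a,b,c,d}  C: {$,a,b,c,d}

FOLLOW(A) = ["$", "a", "b", "c", "d"]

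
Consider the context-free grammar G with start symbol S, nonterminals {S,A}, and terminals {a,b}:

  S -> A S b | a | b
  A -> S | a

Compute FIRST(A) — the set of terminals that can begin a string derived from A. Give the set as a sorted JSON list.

FIRST sets, iterate to fixpoint:
[1]
  A via A→a: +{a}
  S via S→A S b: +{a}
  S via S→b: +{b}
  S: {a,b}  A: {a}
[2]
  A via A→S: +{b}
  S: {a,b}  A: {a,b}
[3] (no change)
  S: {a,b}  A: {a,b}

FIRST(A) = ["a", "b"]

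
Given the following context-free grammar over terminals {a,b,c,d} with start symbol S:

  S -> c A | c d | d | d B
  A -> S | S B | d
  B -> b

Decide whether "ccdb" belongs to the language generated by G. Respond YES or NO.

CNF form of G:
  S -> T0 A | T0 T1 | T1 B | d
  A -> S B | T0 A | T0 T1 | T1 B | d
  B -> b
  T0 -> c
  T1 -> d

CYK fill:
  cell(0,0) c: {T0}  orig:{}
  cell(1,1) c: {T0}  orig:{}
  cell(2,2) d: {A,S,T1}  orig:{A,S}
  cell(3,3) b: {B}
  cell(0,1) cc: ∅
  cell(1,2) cd: {A,S}
  cell(2,3) db: {A,S}
  cell(0,2) ccd: {A,S}
  cell(1,3) cdb: {A,S}
  cell(0,3) ccdb: {A,S}

S ∈ T[0,3] ⇒ YES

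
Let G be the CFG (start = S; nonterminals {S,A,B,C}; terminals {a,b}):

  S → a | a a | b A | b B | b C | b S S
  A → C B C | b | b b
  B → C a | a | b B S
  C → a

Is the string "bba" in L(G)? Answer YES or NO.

Convert to CNF:
  S -> T0 A | T0 B | T0 C | T0 X4 | T1 T1 | a
  A -> C X2 | T0 T0 | b
  B -> C T1 | T0 X3 | a
  C -> a
  T0 -> b
  T1 -> a
  X2 -> B C
  X3 -> B S
  X4 -> S S

CYK fill:
  T[0,0] 'b' = {A,T0}  orig:{A}
  T[1,1] 'b' = {A,T0}  orig:{A}
  T[2,2] 'a' = {B,C,S,T1}  orig:{B,C,S}
  T[0,1] 'bb' = {A,S}
  T[1,2] 'ba' = {S}
  T[0,2] 'bba' = {X4}  orig:{}

S ∉ T[0,2] ⇒ NO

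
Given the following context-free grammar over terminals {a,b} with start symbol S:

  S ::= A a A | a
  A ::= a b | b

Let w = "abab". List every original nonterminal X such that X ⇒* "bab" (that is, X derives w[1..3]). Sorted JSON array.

CNF form of G:
  S -> A X2 | a
  A -> T0 T1 | b
  T0 -> a
  T1 -> b
  X2 -> T0 A

CYK table (by increasing span) (cells [i..j] with 1 ≤ i ≤ j ≤ 3 only):
  [1..1]={A,T1}  "b"  orig:{A}
  [2..2]={S,T0}  "a"  orig:{S}
  [3..3]={A,T1}  "b"  orig:{A}
  [1..2]=∅  "ba"
  [2..3]={A,X2}  "ab"  orig:{A}
  [1..3]={S}  "bab"

Original NTs in T[1,3] deriving "bab": ["S"]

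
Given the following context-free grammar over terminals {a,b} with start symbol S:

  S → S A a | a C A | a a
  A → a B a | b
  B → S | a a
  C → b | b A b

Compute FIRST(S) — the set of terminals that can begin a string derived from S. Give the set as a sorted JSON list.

FIRST sets, iterate to fixpoint:
[1]
  A via A→a B a: +{a}
  A via A→b: +{b}
  B via B→a a: +{a}
  C via C→b: +{b}
  S via S→a C A: +{a}
  FIRST(S)={a}  FIRST(A)={a,b}  FIRST(B)={a}  FIRST(C)={b}
[2] (stable)
  FIRST(S)={a}  FIRST(A)={a,b}  FIRST(B)={a}  FIRST(C)={b}

FIRST(S) = ["a"]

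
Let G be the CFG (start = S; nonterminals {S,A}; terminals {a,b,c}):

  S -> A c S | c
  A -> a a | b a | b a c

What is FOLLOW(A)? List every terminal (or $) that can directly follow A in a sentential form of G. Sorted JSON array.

FIRST iteration:
round 1:
  A via A→a a: +{a}
  A via A→b a: +{b}
  S via S→A c S: +{a,b}
  S via S→c: +{c}
  FIRST[S]={a,b,c}  FIRST[A]={a,b}
round 2: — fixpoint
  FIRST[S]={a,b,c}  FIRST[A]={a,b}

FOLLOW iteration:
seed FOLLOW(S) with $
round 1:
  S→A c S: FOLLOW(A) ⊇ FIRST(c) = {c}; new: +{c}
  S: {$}  A: {c}
round 2: — fixpoint
  S: {$}  A: {c}

FOLLOW(A) = ["c"]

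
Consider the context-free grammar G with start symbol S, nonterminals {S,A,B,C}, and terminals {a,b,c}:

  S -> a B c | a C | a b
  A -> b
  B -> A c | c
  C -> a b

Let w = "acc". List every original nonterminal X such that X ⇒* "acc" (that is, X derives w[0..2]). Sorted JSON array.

Convert to CNF:
  S -> T1 C | T1 T2 | T1 X3
  A -> b
  B -> A T0 | c
  C -> T1 T2
  T0 -> c
  T1 -> a
  T2 -> b
  X3 -> B T0

CYK fill — only the sub-triangle for w[0..2]:
  T[0,0] 'a' = {T1}  orig:{}
  T[1,1] 'c' = {B,T0}  orig:{B}
  T[2,2] 'c' = {B,T0}  orig:{B}
  T[0,1] 'ac' = ∅
  T[1,2] 'cc' = {X3}  orig:{}
  T[0,2] 'acc' = {S}

Original NTs in T[0,2] deriving "acc": ["S"]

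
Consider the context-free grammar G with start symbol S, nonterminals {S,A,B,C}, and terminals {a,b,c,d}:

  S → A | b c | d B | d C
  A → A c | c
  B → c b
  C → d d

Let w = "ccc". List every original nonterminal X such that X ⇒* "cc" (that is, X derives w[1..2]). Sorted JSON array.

CNF form of G:
  S -> A T0 | T1 T0 | T2 B | T2 C | c
  A -> A T0 | c
  B -> T0 T1
  C -> T2 T2
  T0 -> c
  T1 -> b
  T2 -> d

CYK fill — only the sub-triangle for w[1..2]:
  [1..1]={A,S,T0}  "c"  orig:{A,S}
  [2..2]={A,S,T0}  "c"  orig:{A,S}
  [1..2]={A,S}  "cc"

Original NTs in T[1,2] deriving "cc": ["A", "S"]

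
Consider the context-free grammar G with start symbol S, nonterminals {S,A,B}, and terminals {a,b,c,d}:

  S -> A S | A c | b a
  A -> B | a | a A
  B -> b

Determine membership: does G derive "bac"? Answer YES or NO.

Convert to CNF:
  S -> A S | A T1 | T2 T0
  A -> T0 A | a | b
  B -> b
  T0 -> a
  T1 -> c
  T2 -> b

Fill CYK table bottom-up:
  cell(0,0) b: {A,B,T2}  orig:{A,B}
  cell(1,1) a: {A,T0}  orig:{A}
  cell(2,2) c: {T1}  orig:{}
  cell(0,1) ba: {S}
  cell(1,2) ac: {S}
  cell(0,2) bac: {S}

S ∈ T[0,2] ⇒ YES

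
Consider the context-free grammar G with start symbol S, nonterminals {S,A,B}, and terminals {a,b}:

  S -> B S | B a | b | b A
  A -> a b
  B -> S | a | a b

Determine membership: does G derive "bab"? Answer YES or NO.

Convert to CNF:
  S -> B S | B T0 | T1 A | b
  A -> T0 T1
  B -> B S | B T0 | T0 T1 | T1 A | a | b
  T0 -> a
  T1 -> b

CYK table (by increasing span):
  cell(0,0) b: {B,S,T1}  orig:{B,S}
  cell(1,1) a: {B,T0}  orig:{B}
  cell(2,2) b: {B,S,T1}  orig:{B,S}
  cell(0,1) ba: {B,S}
  cell(1,2) ab: {A,B,S}
  cell(0,2) bab: {B,S}

S ∈ T[0,2] ⇒ YES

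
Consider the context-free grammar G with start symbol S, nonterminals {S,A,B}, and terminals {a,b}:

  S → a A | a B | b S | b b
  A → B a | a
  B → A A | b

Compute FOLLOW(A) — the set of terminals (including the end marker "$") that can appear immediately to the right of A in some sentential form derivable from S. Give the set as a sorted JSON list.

FIRST sets, iterate to fixpoint:
round 1:
  A via A→a: +{a}
  B via B→A A: +{a}
  B via B→b: +{b}
  S via S→a A: +{a}
  S via S→b S: +{b}
  S: {a,b}  A: {a}  B: {a,b}
round 2:
  A via A→B a: +{b}
  S: {a,b}  A: {a,b}  B: {a,b}
round 3: (stable)
  S: {a,b}  A: {a,b}  B: {a,b}

FOLLOW iteration:
seed FOLLOW(S) with $
pass 1:
  A→B a: FOLLOW(B) ⊇ FIRST(a) = {a}; new: +{a}
  B→A A: FOLLOW(A) ⊇ FIRST(A) = {a,b}; new: +{a,b}
  S→a A: FOLLOW(A) ⊇ FOLLOW(S) ⊇ {$}; new: +{$}
  S→a B: FOLLOW(B) ⊇ FOLLOW(S) ⊇ {$}; new: +{$}
  FOLLOW(S)={$}  FOLLOW(A)={$,a,b}  FOLLOW(B)={$,a}
pass 2: (stable)
  FOLLOW(S)={$}  FOLLOW(A)={$,a,b}  FOLLOW(B)={$,a}

FOLLOW(A) = ["$", "a", "b"]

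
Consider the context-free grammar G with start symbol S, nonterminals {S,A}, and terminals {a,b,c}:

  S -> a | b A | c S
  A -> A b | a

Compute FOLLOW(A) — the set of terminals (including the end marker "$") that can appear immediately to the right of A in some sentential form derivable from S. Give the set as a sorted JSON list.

FIRST iteration:
iter 1:
  A via A→a: +{a}
  S via S→a: +{a}
  S via S→b A: +{b}
  S via S→c S: +{c}
  S: {a,b,c}  A: {a}
iter 2: (stable)
  S: {a,b,c}  A: {a}

FOLLOW sets:
initialize: $ ∈ FOLLOW(S)
pass 1:
  A→A b: FOLLOW(A) ⊇ FIRST(b) = {b}; new: +{b}
  S→b A: FOLLOW(A) ⊇ FOLLOW(S) ⊇ {$}; new: +{$}
  S: {$}  A: {$,b}
pass 2: (no change)
  S: {$}  A: {$,b}

FOLLOW(A) = ["$", "b"]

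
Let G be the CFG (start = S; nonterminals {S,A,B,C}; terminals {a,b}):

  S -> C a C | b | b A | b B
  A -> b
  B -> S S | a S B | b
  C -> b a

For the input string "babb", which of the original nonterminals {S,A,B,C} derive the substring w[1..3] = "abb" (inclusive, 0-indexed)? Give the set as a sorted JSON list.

CNF form of G:
  S -> C X3 | T1 A | T1 B | b
  A -> b
  B -> S S | T0 X2 | b
  C -> T1 T0
  T0 -> a
  T1 -> b
  X2 -> S B
  X3 -> T0 C

Fill CYK table bottom-up (cells [i..j] with 1 ≤ i ≤ j ≤ 3 only):
  T[1,1] 'a' = {T0}  orig:{}
  T[2,2] 'b' = {A,B,S,T1}  orig:{A,B,S}
  T[3,3] 'b' = {A,B,S,T1}  orig:{A,B,S}
  T[1,2] 'ab' = ∅
  T[2,3] 'bb' = {B,S,X2}  orig:{B,S}
  T[1,3] 'abb' = {B}

Original NTs in T[1,3] deriving "abb": ["B"]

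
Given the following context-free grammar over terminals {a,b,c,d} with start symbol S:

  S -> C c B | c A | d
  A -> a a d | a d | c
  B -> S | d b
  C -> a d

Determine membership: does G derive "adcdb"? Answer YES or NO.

CNF form of G:
  S -> C X6 | T2 A | d
  A -> T0 T1 | T0 X4 | c
  B -> C X5 | T1 T3 | T2 A | d
  C -> T0 T1
  T0 -> a
  T1 -> d
  T2 -> c
  T3 -> b
  X4 -> T0 T1
  X5 -> T2 B
  X6 -> T2 B

Fill CYK table bottom-up:
  [0..0]={T0}  "a"  orig:{}
  [1..1]={B,S,T1}  "d"  orig:{B,S}
  [2..2]={A,T2}  "c"  orig:{A}
  [3..3]={B,S,T1}  "d"  orig:{B,S}
  [4..4]={T3}  "b"  orig:{}
  [0..1]={A,C,X4}  "ad"  orig:{A,C}
  [1..2]=∅  "dc"
  [2..3]={X5,X6}  "cd"  orig:{}
  [3..4]={B}  "db"
  [0..2]=∅  "adc"
  [1..3]=∅  "dcd"
  [2..4]={X5,X6}  "cdb"  orig:{}
  [0..3]={B,S}  "adcd"
  [1..4]=∅  "dcdb"
  [0..4]={B,S}  "adcdb"

S ∈ T[0,4] ⇒ YES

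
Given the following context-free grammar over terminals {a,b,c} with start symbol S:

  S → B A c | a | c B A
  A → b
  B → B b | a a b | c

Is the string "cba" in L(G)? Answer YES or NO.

CNF form of G:
  S -> B X4 | T2 X5 | a
  A -> b
  B -> B T0 | T1 X3 | c
  T0 -> b
  T1 -> a
  T2 -> c
  X3 -> T1 T0
  X4 -> A T2
  X5 -> B A

Fill CYK table bottom-up:
  [0..0]={B,T2}  "c"  orig:{B}
  [1..1]={A,T0}  "b"  orig:{A}
  [2..2]={S,T1}  "a"  orig:{S}
  [0..1]={B,X5}  "cb"  orig:{B}
  [1..2]=∅  "ba"
  [0..2]=∅  "cba"

S ∉ T[0,2] ⇒ NO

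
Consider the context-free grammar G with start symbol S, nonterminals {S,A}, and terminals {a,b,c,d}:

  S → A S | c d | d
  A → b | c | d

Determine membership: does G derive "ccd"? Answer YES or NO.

Convert to CNF:
  S -> A S | T0 T1 | d
  A -> b | c | d
  T0 -> c
  T1 -> d

CYK fill:
  T[0,0] 'c' = {A,T0}  orig:{A}
  T[1,1] 'c' = {A,T0}  orig:{A}
  T[2,2] 'd' = {A,S,T1}  orig:{A,S}
  T[0,1] 'cc' = ∅
  T[1,2] 'cd' = {S}
  T[0,2] 'ccd' = {S}

S ∈ T[0,2] ⇒ YES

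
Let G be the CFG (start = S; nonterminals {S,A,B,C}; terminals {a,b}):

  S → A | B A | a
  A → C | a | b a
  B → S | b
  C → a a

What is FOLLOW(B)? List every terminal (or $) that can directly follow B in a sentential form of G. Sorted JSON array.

Compute FIRST by fixpoint:
[1]
  A via A→a: +{a}
  A via A→b a: +{b}
  B via B→b: +{b}
  C via C→a a: +{a}
  S via S→A: +{a,b}
  FIRST[S]={a,b}  FIRST[A]={a,b}  FIRST[B]={b}  FIRST[C]={a}
[2]
  B via B→S: +{a}
  FIRST[S]={a,b}  FIRST[A]={a,b}  FIRST[B]={a,b}  FIRST[C]={a}
[3] (stable)
  FIRST[S]={a,b}  FIRST[A]={a,b}  FIRST[B]={a,b}  FIRST[C]={a}

FOLLOW sets:
seed FOLLOW(S) with $
pass 1:
  S→A: FOLLOW(A) ⊇ FOLLOW(S) ⊇ {$}; new: +{$}
  S→B A: FOLLOW(B) ⊇ FIRST(A) = {a,b}; new: +{a,b}
  FOLLOW[S]={$}  FOLLOW[A]={$}  FOLLOW[B]={a,b}  FOLLOW[C]={}
pass 2:
  A→C: FOLLOW(C) ⊇ FOLLOW(A) ⊇ {$}; new: +{$}
  B→S: FOLLOW(S) ⊇ FOLLOW(B) ⊇ {a,b}; new: +{a,b}
  S→A: FOLLOW(A) ⊇ FOLLOW(S) ⊇ {$,a,b}; new: +{a,b}
  FOLLOW[S]={$,a,b}  FOLLOW[A]={$,a,b}  FOLLOW[B]={a,b}  FOLLOW[C]={$}
pass 3:
  A→C: FOLLOW(C) ⊇ FOLLOW(A) ⊇ {$,a,b}; new: +{a,b}
  FOLLOW[S]={$,a,b}  FOLLOW[A]={$,a,b}  FOLLOW[B]={a,b}  FOLLOW[C]={$,a,b}
pass 4: (no change)
  FOLLOW[S]={$,a,b}  FOLLOW[A]={$,a,b}  FOLLOW[B]={a,b}  FOLLOW[C]={$,a,b}

FOLLOW(B) = ["a", "b"]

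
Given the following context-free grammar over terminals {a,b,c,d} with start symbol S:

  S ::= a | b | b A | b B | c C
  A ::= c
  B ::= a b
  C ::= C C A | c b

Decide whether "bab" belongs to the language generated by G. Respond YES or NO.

Convert to CNF:
  S -> T1 A | T1 B | T2 C | a | b
  A -> c
  B -> T0 T1
  C -> C X3 | T2 T1
  T0 -> a
  T1 -> b
  T2 -> c
  X3 -> C A

CYK fill:
  cell(0,0) b: {S,T1}  orig:{S}
  cell(1,1) a: {S,T0}  orig:{S}
  cell(2,2) b: {S,T1}  orig:{S}
  cell(0,1) ba: ∅
  cell(1,2) ab: {B}
  cell(0,2) bab: {S}

S ∈ T[0,2] ⇒ YES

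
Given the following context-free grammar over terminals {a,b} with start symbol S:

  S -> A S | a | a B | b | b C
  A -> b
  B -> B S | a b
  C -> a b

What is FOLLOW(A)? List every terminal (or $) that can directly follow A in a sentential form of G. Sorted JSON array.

Compute FIRST by fixpoint:
pass 1:
  A via A→b: +{b}
  B via B→a b: +{a}
  C via C→a b: +{a}
  S via S→A S: +{b}
  S via S→a: +{a}
  FIRST[S]={a,b}  FIRST[A]={b}  FIRST[B]={a}  FIRST[C]={a}
pass 2: — fixpoint
  FIRST[S]={a,b}  FIRST[A]={b}  FIRST[B]={a}  FIRST[C]={a}

FOLLOW iteration:
seed FOLLOW(S) with $
[1]
  B→B S: FOLLOW(B) ⊇ FIRST(S) = {a,b}; new: +{a,b}
  B→B S: FOLLOW(S) ⊇ FOLLOW(B) ⊇ {a,b}; new: +{a,b}
  S→A S: FOLLOW(A) ⊇ FIRST(S) = {a,b}; new: +{a,b}
  S→a B: FOLLOW(B) ⊇ FOLLOW(S) ⊇ {$,a,b}; new: +{$}
  S→b C: FOLLOW(C) ⊇ FOLLOW(S) ⊇ {$,a,b}; new: +{$,a,b}
  FOLLOW[S]={$,a,b}  FOLLOW[A]={a,b}  FOLLOW[B]={$,a,b}  FOLLOW[C]={$,a,b}
[2] (no change)
  FOLLOW[S]={$,a,b}  FOLLOW[A]={a,b}  FOLLOW[B]={$,a,b}  FOLLOW[C]={$,a,b}

FOLLOW(A) = ["a", "b"]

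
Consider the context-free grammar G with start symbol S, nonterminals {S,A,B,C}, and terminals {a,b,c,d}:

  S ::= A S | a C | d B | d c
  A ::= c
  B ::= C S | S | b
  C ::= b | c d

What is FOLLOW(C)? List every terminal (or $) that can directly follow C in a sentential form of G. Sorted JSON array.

FIRST iteration:
iter 1:
  A via A→c: +{c}
  B via B→b: +{b}
  C via C→b: +{b}
  C via C→c d: +{c}
  S via S→A S: +{c}
  S via S→a C: +{a}
  S via S→d B: +{d}
  FIRST[S]={a,c,d}  FIRST[A]={c}  FIRST[B]={b}  FIRST[C]={b,c}
iter 2:
  B via B→C S: +{c}
  B via B→S: +{a,d}
  FIRST[S]={a,c,d}  FIRST[A]={c}  FIRST[B]={a,b,c,d}  FIRST[C]={b,c}
iter 3: (stable)
  FIRST[S]={a,c,d}  FIRST[A]={c}  FIRST[B]={a,b,c,d}  FIRST[C]={b,c}

FOLLOW sets:
seed FOLLOW(S) with $
pass 1:
  B→C S: FOLLOW(C) ⊇ FIRST(S) = {a,c,d}; new: +{a,c,d}
  S→A S: FOLLOW(A) ⊇ FIRST(S) = {a,c,d}; new: +{a,c,d}
  S→a C: FOLLOW(C) ⊇ FOLLOW(S) ⊇ {$}; new: +{$}
  S→d B: FOLLOW(B) ⊇ FOLLOW(S) ⊇ {$}; new: +{$}
  FOLLOW(S)={$}  FOLLOW(A)={a,c,d}  FOLLOW(B)={$}  FOLLOW(C)={$,a,c,d}
pass 2: (no change)
  FOLLOW(S)={$}  FOLLOW(A)={a,c,d}  FOLLOW(B)={$}  FOLLOW(C)={$,a,c,d}

FOLLOW(C) = ["$", "a", "c", "d"]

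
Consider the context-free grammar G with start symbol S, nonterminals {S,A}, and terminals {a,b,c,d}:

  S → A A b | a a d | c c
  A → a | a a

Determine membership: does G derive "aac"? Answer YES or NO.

CNF form of G:
  S -> A X4 | T0 X5 | T3 T3
  A -> T0 T0 | a
  T0 -> a
  T1 -> b
  T2 -> d
  T3 -> c
  X4 -> A T1
  X5 -> T0 T2

CYK table (by increasing span):
  [0..0]={A,T0}  "a"  orig:{A}
  [1..1]={A,T0}  "a"  orig:{A}
  [2..2]={T3}  "c"  orig:{}
  [0..1]={A}  "aa"
  [1..2]=∅  "ac"
  [0..2]=∅  "aac"

S ∉ T[0,2] ⇒ NO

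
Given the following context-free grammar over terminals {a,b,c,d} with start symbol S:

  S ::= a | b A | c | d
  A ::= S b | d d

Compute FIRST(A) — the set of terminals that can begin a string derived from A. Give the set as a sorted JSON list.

FIRST sets, iterate to fixpoint:
pass 1:
  A via A→d d: +{d}
  S via S→a: +{a}
  S via S→b A: +{b}
  S via S→c: +{c}
  S via S→d: +{d}
  S: {a,b,c,d}  A: {d}
pass 2:
  A via A→S b: +{a,b,c}
  S: {a,b,c,d}  A: {a,b,c,d}
pass 3: — fixpoint
  S: {a,b,c,d}  A: {a,b,c,d}

FIRST(A) = ["a", "b", "c", "d"]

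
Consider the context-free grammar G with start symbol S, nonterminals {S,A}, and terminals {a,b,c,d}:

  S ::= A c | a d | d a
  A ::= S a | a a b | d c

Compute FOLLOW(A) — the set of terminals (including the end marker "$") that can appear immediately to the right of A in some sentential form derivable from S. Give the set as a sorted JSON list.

FIRST iteration:
iter 1:
  A via A→a a b: +{a}
  A via A→d c: +{d}
  S via S→A c: +{a,d}
  FIRST(S)={a,d}  FIRST(A)={a,d}
iter 2: — fixpoint
  FIRST(S)={a,d}  FIRST(A)={a,d}

FOLLOW sets:
FOLLOW(S) := {$}
round 1:
  A→S a: FOLLOW(S) ⊇ FIRST(a) = {a}; new: +{a}
  S→A c: FOLLOW(A) ⊇ FIRST(c) = {c}; new: +{c}
  S: {$,a}  A: {c}
round 2: done
  S: {$,a}  A: {c}

FOLLOW(A) = ["c"]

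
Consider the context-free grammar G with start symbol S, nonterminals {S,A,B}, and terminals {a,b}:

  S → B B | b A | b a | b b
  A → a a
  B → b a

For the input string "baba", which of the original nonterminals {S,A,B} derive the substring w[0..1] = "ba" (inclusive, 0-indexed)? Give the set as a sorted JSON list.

Convert to CNF:
  S -> B B | T1 A | T1 T0 | T1 T1
  A -> T0 T0
  B -> T1 T0
  T0 -> a
  T1 -> b

CYK fill (cells [i..j] with 0 ≤ i ≤ j ≤ 1 only):
  cell(0,0) b: {T1}  orig:{}
  cell(1,1) a: {T0}  orig:{}
  cell(0,1) ba: {B,S}

Original NTs in T[0,1] deriving "ba": ["B", "S"]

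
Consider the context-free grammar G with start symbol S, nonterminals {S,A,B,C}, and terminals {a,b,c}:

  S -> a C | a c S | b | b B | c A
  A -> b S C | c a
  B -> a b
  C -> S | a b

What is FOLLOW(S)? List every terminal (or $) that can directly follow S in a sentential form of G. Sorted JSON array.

Compute FIRST by fixpoint:
[1]
  A via A→b S C: +{b}
  A via A→c a: +{c}
  B via B→a b: +{a}
  C via C→a b: +{a}
  S via S→a C: +{a}
  S via S→b: +{b}
  S via S→c A: +{c}
  S: {a,b,c}  A: {b,c}  B: {a}  C: {a}
[2]
  C via C→S: +{b,c}
  S: {a,b,c}  A: {b,c}  B: {a}  C: {a,b,c}
[3] done
  S: {a,b,c}  A: {b,c}  B: {a}  C: {a,b,c}

FOLLOW sets:
initialize: $ ∈ FOLLOW(S)
[1]
  A→b S C: FOLLOW(S) ⊇ FIRST(C) = {a,b,c}; new: +{a,b,c}
  S→a C: FOLLOW(C) ⊇ FOLLOW(S) ⊇ {$,a,b,c}; new: +{$,a,b,c}
  S→b B: FOLLOW(B) ⊇ FOLLOW(S) ⊇ {$,a,b,c}; new: +{$,a,b,c}
  S→c A: FOLLOW(A) ⊇ FOLLOW(S) ⊇ {$,a,b,c}; new: +{$,a,b,c}
  FOLLOW[S]={$,a,b,c}  FOLLOW[A]={$,a,b,c}  FOLLOW[B]={$,a,b,c}  FOLLOW[C]={$,a,b,c}
[2] (stable)
  FOLLOW[S]={$,a,b,c}  FOLLOW[A]={$,a,b,c}  FOLLOW[B]={$,a,b,c}  FOLLOW[C]={$,a,b,c}

FOLLOW(S) = ["$", "a", "b", "c"]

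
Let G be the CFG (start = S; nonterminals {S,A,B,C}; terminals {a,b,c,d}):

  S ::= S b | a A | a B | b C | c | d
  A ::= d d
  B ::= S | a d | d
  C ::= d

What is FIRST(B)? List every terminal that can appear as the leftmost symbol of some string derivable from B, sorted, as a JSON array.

FIRST sets, iterate to fixpoint:
iter 1:
  A via A→d d: +{d}
  B via B→a d: +{a}
  B via B→d: +{d}
  C via C→d: +{d}
  S via S→a A: +{a}
  S via S→b C: +{b}
  S via S→c: +{c}
  S via S→d: +{d}
  FIRST(S)={a,b,c,d}  FIRST(A)={d}  FIRST(B)={a,d}  FIRST(C)={d}
iter 2:
  B via B→S: +{b,c}
  FIRST(S)={a,b,c,d}  FIRST(A)={d}  FIRST(B)={a,b,c,d}  FIRST(C)={d}
iter 3: (no change)
  FIRST(S)={a,b,c,d}  FIRST(A)={d}  FIRST(B)={a,b,c,d}  FIRST(C)={d}

FIRST(B) = ["a", "b", "c", "d"]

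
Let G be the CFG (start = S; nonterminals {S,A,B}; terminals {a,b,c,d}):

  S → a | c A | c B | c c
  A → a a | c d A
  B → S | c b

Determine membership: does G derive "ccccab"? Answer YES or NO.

Convert to CNF:
  S -> T1 A | T1 B | T1 T1 | a
  A -> T0 T0 | T1 X4
  B -> T1 A | T1 B | T1 T1 | T1 T3 | a
  T0 -> a
  T1 -> c
  T2 -> d
  T3 -> b
  X4 -> T2 A

Fill CYK table bottom-up:
  cell(0,0) c: {T1}  orig:{}
  cell(1,1) c: {T1}  orig:{}
  cell(2,2) c: {T1}  orig:{}
  cell(3,3) c: {T1}  orig:{}
  cell(4,4) a: {B,S,T0}  orig:{B,S}
  cell(5,5) b: {T3}  orig:{}
  cell(0,1) cc: {B,S}
  cell(1,2) cc: {B,S}
  cell(2,3) cc: {B,S}
  cell(3,4) ca: {B,S}
  cell(4,5) ab: ∅
  cell(0,2) ccc: {B,S}
  cell(1,3) ccc: {B,S}
  cell(2,4) cca: {B,S}
  cell(3,5) cab: ∅
  cell(0,3) cccc: {B,S}
  cell(1,4) ccca: {B,S}
  cell(2,5) ccab: ∅
  cell(0,4) cccca: {B,S}
  cell(1,5) cccab: ∅
  cell(0,5) ccccab: ∅

S ∉ T[0,5] ⇒ NO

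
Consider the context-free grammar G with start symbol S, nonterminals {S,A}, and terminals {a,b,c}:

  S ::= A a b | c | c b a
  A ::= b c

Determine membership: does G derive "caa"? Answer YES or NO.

CNF form of G:
  S -> A X3 | T1 X4 | c
  A -> T0 T1
  T0 -> b
  T1 -> c
  T2 -> a
  X3 -> T2 T0
  X4 -> T0 T2

CYK table (by increasing span):
  [0..0]={S,T1}  "c"  orig:{S}
  [1..1]={T2}  "a"  orig:{}
  [2..2]={T2}  "a"  orig:{}
  [0..1]=∅  "ca"
  [1..2]=∅  "aa"
  [0..2]=∅  "caa"

S ∉ T[0,2] ⇒ NO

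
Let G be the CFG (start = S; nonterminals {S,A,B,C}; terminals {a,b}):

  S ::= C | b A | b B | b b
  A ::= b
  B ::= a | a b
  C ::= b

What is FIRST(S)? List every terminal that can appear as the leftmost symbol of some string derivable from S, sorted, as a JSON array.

FIRST iteration:
iter 1:
  A via A→b: +{b}
  B via B→a: +{a}
  C via C→b: +{b}
  S via S→C: +{b}
  S: {b}  A: {b}  B: {a}  C: {b}
iter 2: done
  S: {b}  A: {b}  B: {a}  C: {b}

FIRST(S) = ["b"]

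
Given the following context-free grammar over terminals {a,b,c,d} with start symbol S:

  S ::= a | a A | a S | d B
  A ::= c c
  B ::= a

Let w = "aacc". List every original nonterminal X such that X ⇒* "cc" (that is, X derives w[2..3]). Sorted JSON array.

Convert to CNF:
  S -> T1 A | T1 S | T2 B | a
  A -> T0 T0
  B -> a
  T0 -> c
  T1 -> a
  T2 -> d

CYK table (by increasing span), restricted to cells inside w[2..3]:
  cell(2,2) c: {T0}  orig:{}
  cell(3,3) c: {T0}  orig:{}
  cell(2,3) cc: {A}

Original NTs in T[2,3] deriving "cc": ["A"]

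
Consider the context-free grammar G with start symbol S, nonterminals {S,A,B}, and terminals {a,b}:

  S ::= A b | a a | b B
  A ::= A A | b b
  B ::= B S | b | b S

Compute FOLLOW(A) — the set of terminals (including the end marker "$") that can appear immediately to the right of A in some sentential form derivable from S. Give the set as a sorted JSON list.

FIRST sets, iterate to fixpoint:
pass 1:
  A via A→b b: +{b}
  B via B→b: +{b}
  S via S→A b: +{b}
  S via S→a a: +{a}
  FIRST(S)={a,b}  FIRST(A)={b}  FIRST(B)={b}
pass 2: done
  FIRST(S)={a,b}  FIRST(A)={b}  FIRST(B)={b}

FOLLOW sets:
initialize: $ ∈ FOLLOW(S)
round 1:
  A→A A: FOLLOW(A) ⊇ FIRST(A) = {b}; new: +{b}
  B→B S: FOLLOW(B) ⊇ FIRST(S) = {a,b}; new: +{a,b}
  B→B S: FOLLOW(S) ⊇ FOLLOW(B) ⊇ {a,b}; new: +{a,b}
  S→b B: FOLLOW(B) ⊇ FOLLOW(S) ⊇ {$,a,b}; new: +{$}
  S: {$,a,b}  A: {b}  B: {$,a,b}
round 2: done
  S: {$,a,b}  A: {b}  B: {$,a,b}

FOLLOW(A) = ["b"]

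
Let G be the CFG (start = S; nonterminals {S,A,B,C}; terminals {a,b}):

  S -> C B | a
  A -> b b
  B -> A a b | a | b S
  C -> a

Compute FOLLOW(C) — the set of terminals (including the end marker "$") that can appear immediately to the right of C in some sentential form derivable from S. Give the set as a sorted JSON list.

Compute FIRST by fixpoint:
round 1:
  A via A→b b: +{b}
  B via B→A a b: +{b}
  B via B→a: +{a}
  C via C→a: +{a}
  S via S→C B: +{a}
  S: {a}  A: {b}  B: {a,b}  C: {a}
round 2: (no change)
  S: {a}  A: {b}  B: {a,b}  C: {a}

Compute FOLLOW by fixpoint:
initialize: $ ∈ FOLLOW(S)
round 1:
  B→A a b: FOLLOW(A) ⊇ FIRST(a) = {a}; new: +{a}
  S→C B: FOLLOW(C) ⊇ FIRST(B) = {a,b}; new: +{a,b}
  S→C B: FOLLOW(B) ⊇ FOLLOW(S) ⊇ {$}; new: +{$}
  FOLLOW[S]={$}  FOLLOW[A]={a}  FOLLOW[B]={$}  FOLLOW[C]={a,b}
round 2: — fixpoint
  FOLLOW[S]={$}  FOLLOW[A]={a}  FOLLOW[B]={$}  FOLLOW[C]={a,b}

FOLLOW(C) = ["a", "b"]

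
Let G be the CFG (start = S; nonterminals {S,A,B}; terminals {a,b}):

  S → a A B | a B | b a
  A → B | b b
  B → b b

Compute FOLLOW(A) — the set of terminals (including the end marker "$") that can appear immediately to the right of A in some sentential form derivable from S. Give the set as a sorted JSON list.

FIRST sets, iterate to fixpoint:
pass 1:
  A via A→b b: +{b}
  B via B→b b: +{b}
  S via S→a A B: +{a}
  S via S→b a: +{b}
  FIRST(S)={a,b}  FIRST(A)={b}  FIRST(B)={b}
pass 2: (stable)
  FIRST(S)={a,b}  FIRST(A)={b}  FIRST(B)={b}

FOLLOW sets:
FOLLOW(S) := {$}
pass 1:
  S→a A B: FOLLOW(A) ⊇ FIRST(B) = {b}; new: +{b}
  S→a A B: FOLLOW(B) ⊇ FOLLOW(S) ⊇ {$}; new: +{$}
  S: {$}  A: {b}  B: {$}
pass 2:
  A→B: FOLLOW(B) ⊇ FOLLOW(A) ⊇ {b}; new: +{b}
  S: {$}  A: {b}  B: {$,b}
pass 3: — fixpoint
  S: {$}  A: {b}  B: {$,b}

FOLLOW(A) = ["b"]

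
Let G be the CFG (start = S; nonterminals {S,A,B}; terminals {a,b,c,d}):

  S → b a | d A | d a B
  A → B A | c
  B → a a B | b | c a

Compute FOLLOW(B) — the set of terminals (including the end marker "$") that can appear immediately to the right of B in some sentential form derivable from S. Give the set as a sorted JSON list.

FIRST iteration:
round 1:
  A via A→c: +{c}
  B via B→a a B: +{a}
  B via B→b: +{b}
  B via B→c a: +{c}
  S via S→b a: +{b}
  S via S→d A: +{d}
  FIRST[S]={b,d}  FIRST[A]={c}  FIRST[B]={a,b,c}
round 2:
  A via A→B A: +{a,b}
  FIRST[S]={b,d}  FIRST[A]={a,b,c}  FIRST[B]={a,b,c}
round 3: (stable)
  FIRST[S]={b,d}  FIRST[A]={a,b,c}  FIRST[B]={a,b,c}

FOLLOW sets:
seed FOLLOW(S) with $
iter 1:
  A→B A: FOLLOW(B) ⊇ FIRST(A) = {a,b,c}; new: +{a,b,c}
  S→d A: FOLLOW(A) ⊇ FOLLOW(S) ⊇ {$}; new: +{$}
  S→d a B: FOLLOW(B) ⊇ FOLLOW(S) ⊇ {$}; new: +{$}
  FOLLOW[S]={$}  FOLLOW[A]={$}  FOLLOW[B]={$,a,b,c}
iter 2: (no change)
  FOLLOW[S]={$}  FOLLOW[A]={$}  FOLLOW[B]={$,a,b,c}

FOLLOW(B) = ["$", "a", "b", "c"]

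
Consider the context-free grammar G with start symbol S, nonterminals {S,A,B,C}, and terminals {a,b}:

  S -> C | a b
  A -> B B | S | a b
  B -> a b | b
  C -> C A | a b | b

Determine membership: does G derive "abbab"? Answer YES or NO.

CNF form of G:
  S -> C A | T0 T1 | b
  A -> B B | C A | T0 T1 | b
  B -> T0 T1 | b
  C -> C A | T0 T1 | b
  T0 -> a
  T1 -> b

CYK table (by increasing span):
  cell(0,0) a: {T0}  orig:{}
  cell(1,1) b: {A,B,C,S,T1}  orig:{A,B,C,S}
  cell(2,2) b: {A,B,C,S,T1}  orig:{A,B,C,S}
  cell(3,3) a: {T0}  orig:{}
  cell(4,4) b: {A,B,C,S,T1}  orig:{A,B,C,S}
  cell(0,1) ab: {A,B,C,S}
  cell(1,2) bb: {A,C,S}
  cell(2,3) ba: ∅
  cell(3,4) ab: {A,B,C,S}
  cell(0,2) abb: {A,C,S}
  cell(1,3) bba: ∅
  cell(2,4) bab: {A,C,S}
  cell(0,3) abba: ∅
  cell(1,4) bbab: {A,C,S}
  cell(0,4) abbab: {A,C,S}

S ∈ T[0,4] ⇒ YES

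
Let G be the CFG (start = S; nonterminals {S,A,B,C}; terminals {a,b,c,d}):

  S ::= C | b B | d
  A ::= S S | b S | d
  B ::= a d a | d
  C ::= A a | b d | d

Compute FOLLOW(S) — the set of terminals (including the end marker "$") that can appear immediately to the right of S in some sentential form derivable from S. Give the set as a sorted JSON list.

FIRST iteration:
iter 1:
  A via A→b S: +{b}
  A via A→d: +{d}
  B via B→a d a: +{a}
  B via B→d: +{d}
  C via C→A a: +{b,d}
  S via S→C: +{b,d}
  FIRST(S)={b,d}  FIRST(A)={b,d}  FIRST(B)={a,d}  FIRST(C)={b,d}
iter 2: — fixpoint
  FIRST(S)={b,d}  FIRST(A)={b,d}  FIRST(B)={a,d}  FIRST(C)={b,d}

FOLLOW iteration:
seed FOLLOW(S) with $
pass 1:
  A→S S: FOLLOW(S) ⊇ FIRST(S) = {b,d}; new: +{b,d}
  C→A a: FOLLOW(A) ⊇ FIRST(a) = {a}; new: +{a}
  S→C: FOLLOW(C) ⊇ FOLLOW(S) ⊇ {$,b,d}; new: +{$,b,d}
  S→b B: FOLLOW(B) ⊇ FOLLOW(S) ⊇ {$,b,d}; new: +{$,b,d}
  S: {$,b,d}  A: {a}  B: {$,b,d}  C: {$,b,d}
pass 2:
  A→S S: FOLLOW(S) ⊇ FOLLOW(A) ⊇ {a}; new: +{a}
  S→C: FOLLOW(C) ⊇ FOLLOW(S) ⊇ {$,a,b,d}; new: +{a}
  S→b B: FOLLOW(B) ⊇ FOLLOW(S) ⊇ {$,a,b,d}; new: +{a}
  S: {$,a,b,d}  A: {a}  B: {$,a,b,d}  C: {$,a,b,d}
pass 3: — fixpoint
  S: {$,a,b,d}  A: {a}  B: {$,a,b,d}  C: {$,a,b,d}

FOLLOW(S) = ["$", "a", "b", "d"]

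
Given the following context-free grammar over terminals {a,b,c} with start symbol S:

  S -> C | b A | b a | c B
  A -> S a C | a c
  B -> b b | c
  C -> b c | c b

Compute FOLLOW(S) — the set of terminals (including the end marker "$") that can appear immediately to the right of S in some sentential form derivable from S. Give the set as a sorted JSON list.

FIRST iteration:
iter 1:
  A via A→a c: +{a}
  B via B→b b: +{b}
  B via B→c: +{c}
  C via C→b c: +{b}
  C via C→c b: +{c}
  S via S→C: +{b,c}
  FIRST[S]={b,c}  FIRST[A]={a}  FIRST[B]={b,c}  FIRST[C]={b,c}
iter 2:
  A via A→S a C: +{b,c}
  FIRST[S]={b,c}  FIRST[A]={a,b,c}  FIRST[B]={b,c}  FIRST[C]={b,c}
iter 3: — fixpoint
  FIRST[S]={b,c}  FIRST[A]={a,b,c}  FIRST[B]={b,c}  FIRST[C]={b,c}

Compute FOLLOW by fixpoint:
seed FOLLOW(S) with $
[1]
  A→S a C: FOLLOW(S) ⊇ FIRST(a) = {a}; new: +{a}
  S→C: FOLLOW(C) ⊇ FOLLOW(S) ⊇ {$,a}; new: +{$,a}
  S→b A: FOLLOW(A) ⊇ FOLLOW(S) ⊇ {$,a}; new: +{$,a}
  S→c B: FOLLOW(B) ⊇ FOLLOW(S) ⊇ {$,a}; new: +{$,a}
  S: {$,a}  A: {$,a}  B: {$,a}  C: {$,a}
[2] — fixpoint
  S: {$,a}  A: {$,a}  B: {$,a}  C: {$,a}

FOLLOW(S) = ["$", "a"]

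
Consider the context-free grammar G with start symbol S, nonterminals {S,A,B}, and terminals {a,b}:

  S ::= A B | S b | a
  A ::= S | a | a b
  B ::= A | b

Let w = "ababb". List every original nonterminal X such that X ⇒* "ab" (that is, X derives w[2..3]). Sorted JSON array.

CNF form of G:
  S -> A B | S T0 | a
  A -> A B | S T0 | T1 T0 | a
  B -> A B | S T0 | T1 T0 | a | b
  T0 -> b
  T1 -> a

CYK fill, restricted to cells inside w[2..3]:
  T[2,2] 'a' = {A,B,S,T1}  orig:{A,B,S}
  T[3,3] 'b' = {B,T0}  orig:{B}
  T[2,3] 'ab' = {A,B,S}

Original NTs in T[2,3] deriving "ab": ["A", "B", "S"]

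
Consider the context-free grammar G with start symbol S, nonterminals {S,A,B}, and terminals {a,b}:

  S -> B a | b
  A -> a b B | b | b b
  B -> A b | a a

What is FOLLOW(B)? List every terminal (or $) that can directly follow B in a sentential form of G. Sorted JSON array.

Compute FIRST by fixpoint:
[1]
  A via A→a b B: +{a}
  A via A→b: +{b}
  B via B→A b: +{a,b}
  S via S→B a: +{a,b}
  FIRST(S)={a,b}  FIRST(A)={a,b}  FIRST(B)={a,b}
[2] — fixpoint
  FIRST(S)={a,b}  FIRST(A)={a,b}  FIRST(B)={a,b}

FOLLOW sets:
seed FOLLOW(S) with $
[1]
  B→A b: FOLLOW(A) ⊇ FIRST(b) = {b}; new: +{b}
  S→B a: FOLLOW(B) ⊇ FIRST(a) = {a}; new: +{a}
  S: {$}  A: {b}  B: {a}
[2]
  A→a b B: FOLLOW(B) ⊇ FOLLOW(A) ⊇ {b}; new: +{b}
  S: {$}  A: {b}  B: {a,b}
[3] done
  S: {$}  A: {b}  B: {a,b}

FOLLOW(B) = ["a", "b"]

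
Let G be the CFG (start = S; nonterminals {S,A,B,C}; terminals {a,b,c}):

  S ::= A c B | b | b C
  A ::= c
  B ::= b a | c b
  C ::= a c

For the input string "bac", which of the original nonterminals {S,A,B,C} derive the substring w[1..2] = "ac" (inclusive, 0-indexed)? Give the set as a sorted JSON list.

CNF form of G:
  S -> A X3 | T0 C | b
  A -> c
  B -> T0 T1 | T2 T0
  C -> T1 T2
  T0 -> b
  T1 -> a
  T2 -> c
  X3 -> T2 B

Fill CYK table bottom-up — only the sub-triangle for w[1..2]:
  cell(1,1) a: {T1}  orig:{}
  cell(2,2) c: {A,T2}  orig:{A}
  cell(1,2) ac: {C}

Original NTs in T[1,2] deriving "ac": ["C"]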